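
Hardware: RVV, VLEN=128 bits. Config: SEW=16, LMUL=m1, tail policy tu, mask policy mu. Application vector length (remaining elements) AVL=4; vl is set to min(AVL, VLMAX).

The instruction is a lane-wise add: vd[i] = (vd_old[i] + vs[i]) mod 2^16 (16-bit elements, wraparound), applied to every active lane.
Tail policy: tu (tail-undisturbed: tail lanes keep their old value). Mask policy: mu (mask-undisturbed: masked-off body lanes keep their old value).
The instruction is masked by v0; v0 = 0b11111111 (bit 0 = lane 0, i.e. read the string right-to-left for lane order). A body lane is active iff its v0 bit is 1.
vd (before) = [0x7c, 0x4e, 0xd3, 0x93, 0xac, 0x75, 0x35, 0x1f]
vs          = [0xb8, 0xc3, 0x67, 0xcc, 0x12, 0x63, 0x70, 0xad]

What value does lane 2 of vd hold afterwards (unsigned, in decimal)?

lanes per group: 128·1/16 = 8
vl ← min(4, 8) = 4
vd[0] add(0x7c,0xb8) -> 0x134
vd[1] add(0x4e,0xc3) -> 0x111
vd[2] add(0xd3,0x67) -> 0x13a
vd[3] add(0x93,0xcc) -> 0x15f
vd[4] tail/keep -> 0xac
vd[5] tail/keep -> 0x75
vd[6] tail/keep -> 0x35
vd[7] tail/keep -> 0x1f

vd[2] = 314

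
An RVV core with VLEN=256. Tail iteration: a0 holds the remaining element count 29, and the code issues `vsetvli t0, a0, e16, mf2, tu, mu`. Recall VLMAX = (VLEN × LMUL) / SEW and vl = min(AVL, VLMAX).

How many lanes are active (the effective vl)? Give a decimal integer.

VLMAX = (256 × 1/2) / 16 = 8 lanes
vl = min(AVL, VLMAX) = min(29, 8) = 8

vl = 8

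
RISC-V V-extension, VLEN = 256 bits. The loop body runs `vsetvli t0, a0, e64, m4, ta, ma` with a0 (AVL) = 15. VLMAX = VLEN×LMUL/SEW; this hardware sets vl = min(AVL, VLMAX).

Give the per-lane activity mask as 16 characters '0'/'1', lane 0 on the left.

VLMAX = VLEN×LMUL/SEW = 256×4/64 = 16
vl ← min(15, 16) = 15
bits (lane 0 leftmost): 1111111111111110

predicate = 1111111111111110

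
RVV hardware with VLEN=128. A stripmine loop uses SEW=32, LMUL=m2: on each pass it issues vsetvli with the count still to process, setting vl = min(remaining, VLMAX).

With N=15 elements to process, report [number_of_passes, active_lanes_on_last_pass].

[iterations, last_vl] = [2, 7]

VLMAX = (128 × 2) / 32 = 8 lanes
iterations = ceil(15/8) = 2; final-pass vl = 7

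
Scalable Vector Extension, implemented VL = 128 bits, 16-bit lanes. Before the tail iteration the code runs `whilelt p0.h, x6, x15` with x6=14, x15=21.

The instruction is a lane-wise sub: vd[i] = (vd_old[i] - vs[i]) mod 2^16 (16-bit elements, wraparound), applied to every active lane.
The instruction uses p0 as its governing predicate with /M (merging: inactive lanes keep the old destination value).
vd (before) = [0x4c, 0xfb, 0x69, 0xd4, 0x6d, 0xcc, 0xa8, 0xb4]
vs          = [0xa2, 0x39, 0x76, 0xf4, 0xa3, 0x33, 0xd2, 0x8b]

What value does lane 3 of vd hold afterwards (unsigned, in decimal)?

128-bit reg / 16-bit elem → 8 lanes
active while 14+j < 21, i.e. j ∈ [0,7) capped at 8 ⇒ 7
lane  0: sub(0x4c,0xa2) ⇒ 0xffaa
lane  1: sub(0xfb,0x39) ⇒ 0xc2
lane  2: sub(0x69,0x76) ⇒ 0xfff3
lane  3: sub(0xd4,0xf4) ⇒ 0xffe0
lane  4: sub(0x6d,0xa3) ⇒ 0xffca
lane  5: sub(0xcc,0x33) ⇒ 0x99
lane  6: sub(0xa8,0xd2) ⇒ 0xffd6
lane  7: tail/keep ⇒ 0xb4

vd[3] = 65504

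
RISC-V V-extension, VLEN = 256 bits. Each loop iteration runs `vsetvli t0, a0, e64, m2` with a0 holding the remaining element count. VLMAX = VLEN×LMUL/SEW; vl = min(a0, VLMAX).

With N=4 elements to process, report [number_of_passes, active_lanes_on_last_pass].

[iterations, last_vl] = [1, 4]

lanes per group: 256·2/64 = 8
iterations = ceil(4/8) = 1; final-pass vl = 4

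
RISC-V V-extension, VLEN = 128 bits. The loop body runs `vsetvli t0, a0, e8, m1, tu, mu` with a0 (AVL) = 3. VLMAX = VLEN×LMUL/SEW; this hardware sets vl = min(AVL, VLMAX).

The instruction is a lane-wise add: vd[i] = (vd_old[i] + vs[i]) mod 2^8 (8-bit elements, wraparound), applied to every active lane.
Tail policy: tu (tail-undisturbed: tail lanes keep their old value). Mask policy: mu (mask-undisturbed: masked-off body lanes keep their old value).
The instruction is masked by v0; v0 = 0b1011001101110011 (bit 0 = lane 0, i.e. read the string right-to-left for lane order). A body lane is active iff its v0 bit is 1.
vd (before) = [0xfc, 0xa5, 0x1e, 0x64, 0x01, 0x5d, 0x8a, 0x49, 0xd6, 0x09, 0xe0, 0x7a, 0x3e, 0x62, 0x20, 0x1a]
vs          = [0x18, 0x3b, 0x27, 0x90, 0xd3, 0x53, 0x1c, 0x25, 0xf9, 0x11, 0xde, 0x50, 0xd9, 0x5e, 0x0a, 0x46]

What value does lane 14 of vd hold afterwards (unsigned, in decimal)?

lanes per group: 128·1/8 = 16
AVL=3 ≤ VLMAX=16, so vl = 3
[0] add(0xfc,0x18) = 0x14
[1] add(0xa5,0x3b) = 0xe0
[2] mask-off/keep = 0x1e
[3] tail/keep = 0x64
[4] tail/keep = 0x01
[5] tail/keep = 0x5d
[6] tail/keep = 0x8a
[7] tail/keep = 0x49
[8] tail/keep = 0xd6
[9] tail/keep = 0x09
[10] tail/keep = 0xe0
[11] tail/keep = 0x7a
[12] tail/keep = 0x3e
[13] tail/keep = 0x62
[14] tail/keep = 0x20
[15] tail/keep = 0x1a

vd[14] = 32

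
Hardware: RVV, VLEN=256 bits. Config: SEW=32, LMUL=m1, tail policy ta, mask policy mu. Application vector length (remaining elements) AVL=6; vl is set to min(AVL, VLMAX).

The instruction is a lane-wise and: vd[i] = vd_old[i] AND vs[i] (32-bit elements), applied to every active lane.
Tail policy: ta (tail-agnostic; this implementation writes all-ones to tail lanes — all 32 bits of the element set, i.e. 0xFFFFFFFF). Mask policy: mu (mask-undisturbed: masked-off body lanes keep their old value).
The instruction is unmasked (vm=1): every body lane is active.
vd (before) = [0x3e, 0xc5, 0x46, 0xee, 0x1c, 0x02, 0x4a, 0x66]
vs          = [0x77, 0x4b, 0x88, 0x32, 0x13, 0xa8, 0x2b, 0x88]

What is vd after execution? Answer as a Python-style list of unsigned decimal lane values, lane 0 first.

vd = [54, 65, 0, 34, 16, 0, 4294967295, 4294967295]

lanes per group: 256·1/32 = 8
vl ← min(6, 8) = 6
  i=0: and(0x3e,0x77) → 54
  i=1: and(0xc5,0x4b) → 65
  i=2: and(0x46,0x88) → 0
  i=3: and(0xee,0x32) → 34
  i=4: and(0x1c,0x13) → 16
  i=5: and(0x02,0xa8) → 0
  i=6: tail/ones → 4294967295
  i=7: tail/ones → 4294967295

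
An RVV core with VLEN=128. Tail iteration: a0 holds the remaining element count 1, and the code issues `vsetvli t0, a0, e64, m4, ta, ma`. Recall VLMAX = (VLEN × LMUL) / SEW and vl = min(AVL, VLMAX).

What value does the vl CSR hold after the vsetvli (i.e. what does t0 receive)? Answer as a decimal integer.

vl = 1

lanes per group: 128·4/64 = 8
vl = min(AVL, VLMAX) = min(1, 8) = 1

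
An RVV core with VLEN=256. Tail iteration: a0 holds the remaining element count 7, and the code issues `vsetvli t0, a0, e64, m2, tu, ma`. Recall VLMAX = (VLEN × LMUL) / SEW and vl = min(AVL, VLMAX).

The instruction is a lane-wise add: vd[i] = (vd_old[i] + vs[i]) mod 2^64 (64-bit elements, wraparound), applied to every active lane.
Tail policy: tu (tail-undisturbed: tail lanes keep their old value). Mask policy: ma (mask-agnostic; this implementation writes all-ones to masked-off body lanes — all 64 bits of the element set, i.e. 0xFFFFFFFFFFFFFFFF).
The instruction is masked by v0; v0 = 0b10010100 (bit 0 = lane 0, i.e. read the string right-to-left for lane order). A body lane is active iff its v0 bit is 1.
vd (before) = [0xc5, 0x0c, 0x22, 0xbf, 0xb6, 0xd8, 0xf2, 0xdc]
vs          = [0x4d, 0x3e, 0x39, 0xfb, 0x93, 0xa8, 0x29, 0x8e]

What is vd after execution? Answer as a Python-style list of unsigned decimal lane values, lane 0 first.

VLMAX = VLEN×LMUL/SEW = 256×2/64 = 8
vl = min(AVL, VLMAX) = min(7, 8) = 7
[0] mask-off/ones = 0xffffffffffffffff
[1] mask-off/ones = 0xffffffffffffffff
[2] add(0x22,0x39) = 0x5b
[3] mask-off/ones = 0xffffffffffffffff
[4] add(0xb6,0x93) = 0x149
[5] mask-off/ones = 0xffffffffffffffff
[6] mask-off/ones = 0xffffffffffffffff
[7] tail/keep = 0xdc

vd = [18446744073709551615, 18446744073709551615, 91, 18446744073709551615, 329, 18446744073709551615, 18446744073709551615, 220]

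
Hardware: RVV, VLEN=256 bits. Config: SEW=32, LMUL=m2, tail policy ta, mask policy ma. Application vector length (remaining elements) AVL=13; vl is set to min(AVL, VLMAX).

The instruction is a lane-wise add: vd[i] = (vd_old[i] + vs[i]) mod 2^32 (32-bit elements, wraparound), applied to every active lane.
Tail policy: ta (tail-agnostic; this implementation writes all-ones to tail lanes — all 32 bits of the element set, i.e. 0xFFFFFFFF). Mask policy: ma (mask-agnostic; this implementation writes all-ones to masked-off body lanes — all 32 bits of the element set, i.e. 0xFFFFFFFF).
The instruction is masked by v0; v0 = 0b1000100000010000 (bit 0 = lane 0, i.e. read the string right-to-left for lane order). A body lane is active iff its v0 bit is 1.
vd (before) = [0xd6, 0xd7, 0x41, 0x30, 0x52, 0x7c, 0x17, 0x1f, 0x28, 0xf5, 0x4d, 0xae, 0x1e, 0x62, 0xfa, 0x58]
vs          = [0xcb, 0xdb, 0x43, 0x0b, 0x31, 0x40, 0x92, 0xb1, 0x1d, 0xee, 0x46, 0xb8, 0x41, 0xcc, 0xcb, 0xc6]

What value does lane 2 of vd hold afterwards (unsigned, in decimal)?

VLMAX = (256 × 2) / 32 = 16 lanes
vl = min(AVL, VLMAX) = min(13, 16) = 13
  i=0: mask-off/ones → 4294967295
  i=1: mask-off/ones → 4294967295
  i=2: mask-off/ones → 4294967295
  i=3: mask-off/ones → 4294967295
  i=4: add(0x52,0x31) → 131
  i=5: mask-off/ones → 4294967295
  i=6: mask-off/ones → 4294967295
  i=7: mask-off/ones → 4294967295
  i=8: mask-off/ones → 4294967295
  i=9: mask-off/ones → 4294967295
  i=10: mask-off/ones → 4294967295
  i=11: add(0xae,0xb8) → 358
  i=12: mask-off/ones → 4294967295
  i=13: tail/ones → 4294967295
  i=14: tail/ones → 4294967295
  i=15: tail/ones → 4294967295

vd[2] = 4294967295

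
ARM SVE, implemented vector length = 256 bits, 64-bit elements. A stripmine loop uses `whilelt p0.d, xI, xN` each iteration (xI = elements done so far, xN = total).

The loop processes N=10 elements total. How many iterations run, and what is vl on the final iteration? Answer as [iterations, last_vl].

256-bit reg / 64-bit elem → 4 lanes
iterations = ceil(10/4) = 3; final-pass vl = 2

[iterations, last_vl] = [3, 2]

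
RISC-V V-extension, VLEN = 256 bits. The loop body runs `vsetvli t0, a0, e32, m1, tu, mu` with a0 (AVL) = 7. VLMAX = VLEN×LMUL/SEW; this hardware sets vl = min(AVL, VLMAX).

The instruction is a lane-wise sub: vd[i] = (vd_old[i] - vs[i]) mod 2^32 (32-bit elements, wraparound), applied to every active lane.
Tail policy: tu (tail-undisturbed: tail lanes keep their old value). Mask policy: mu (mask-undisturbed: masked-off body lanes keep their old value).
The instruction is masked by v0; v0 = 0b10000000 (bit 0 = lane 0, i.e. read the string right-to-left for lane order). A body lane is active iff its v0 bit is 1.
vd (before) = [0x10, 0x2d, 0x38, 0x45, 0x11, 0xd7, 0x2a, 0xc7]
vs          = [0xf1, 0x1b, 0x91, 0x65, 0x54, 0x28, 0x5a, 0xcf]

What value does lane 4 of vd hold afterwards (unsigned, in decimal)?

vd[4] = 17

lanes per group: 256·1/32 = 8
vl = min(AVL, VLMAX) = min(7, 8) = 7
[0] mask-off/keep = 0x10
[1] mask-off/keep = 0x2d
[2] mask-off/keep = 0x38
[3] mask-off/keep = 0x45
[4] mask-off/keep = 0x11
[5] mask-off/keep = 0xd7
[6] mask-off/keep = 0x2a
[7] tail/keep = 0xc7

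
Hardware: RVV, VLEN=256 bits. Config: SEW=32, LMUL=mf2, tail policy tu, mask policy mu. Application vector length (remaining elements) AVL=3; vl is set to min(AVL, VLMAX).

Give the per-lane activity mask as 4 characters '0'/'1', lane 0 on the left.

lanes per group: 256·1/2/32 = 4
vl = min(AVL, VLMAX) = min(3, 4) = 3
bits (lane 0 leftmost): 1110

predicate = 1110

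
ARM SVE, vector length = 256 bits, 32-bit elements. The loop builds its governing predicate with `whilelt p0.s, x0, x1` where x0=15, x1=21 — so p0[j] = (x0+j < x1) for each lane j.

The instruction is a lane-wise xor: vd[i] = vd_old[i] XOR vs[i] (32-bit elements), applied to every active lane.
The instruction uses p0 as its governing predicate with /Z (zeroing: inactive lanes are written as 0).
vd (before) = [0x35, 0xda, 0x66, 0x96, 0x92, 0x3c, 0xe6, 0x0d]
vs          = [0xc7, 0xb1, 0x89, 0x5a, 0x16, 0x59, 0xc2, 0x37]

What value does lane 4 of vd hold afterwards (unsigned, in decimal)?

lane count: 256 div 32 = 8
p0[j] = (15+j < 21); true for j=0..5 → 6 lanes set
vd[0] xor(0x35,0xc7) -> 0xf2
vd[1] xor(0xda,0xb1) -> 0x6b
vd[2] xor(0x66,0x89) -> 0xef
vd[3] xor(0x96,0x5a) -> 0xcc
vd[4] xor(0x92,0x16) -> 0x84
vd[5] xor(0x3c,0x59) -> 0x65
vd[6] tail/zero -> 0x00
vd[7] tail/zero -> 0x00

vd[4] = 132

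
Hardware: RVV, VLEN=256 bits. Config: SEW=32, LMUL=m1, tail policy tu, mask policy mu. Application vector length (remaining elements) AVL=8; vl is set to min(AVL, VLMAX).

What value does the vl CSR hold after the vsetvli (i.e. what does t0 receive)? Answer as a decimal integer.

vl = 8

lanes per group: 256·1/32 = 8
AVL=8 ≤ VLMAX=8, so vl = 8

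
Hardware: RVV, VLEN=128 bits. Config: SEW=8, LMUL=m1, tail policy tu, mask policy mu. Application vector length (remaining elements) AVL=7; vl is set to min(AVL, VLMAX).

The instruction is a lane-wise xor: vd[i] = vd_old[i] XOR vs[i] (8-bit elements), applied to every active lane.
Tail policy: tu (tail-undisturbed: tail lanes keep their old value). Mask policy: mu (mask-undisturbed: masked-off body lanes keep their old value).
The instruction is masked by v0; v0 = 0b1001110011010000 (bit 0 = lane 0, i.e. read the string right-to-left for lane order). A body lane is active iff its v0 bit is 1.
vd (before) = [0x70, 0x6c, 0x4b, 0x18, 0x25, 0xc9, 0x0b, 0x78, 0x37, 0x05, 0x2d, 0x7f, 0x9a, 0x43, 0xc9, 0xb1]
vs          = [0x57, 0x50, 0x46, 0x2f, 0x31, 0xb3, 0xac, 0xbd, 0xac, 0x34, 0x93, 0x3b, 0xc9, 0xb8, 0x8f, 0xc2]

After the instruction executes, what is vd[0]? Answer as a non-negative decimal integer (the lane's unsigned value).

vd[0] = 112

lanes per group: 128·1/8 = 16
vl ← min(7, 16) = 7
lane  0: mask-off/keep ⇒ 0x70
lane  1: mask-off/keep ⇒ 0x6c
lane  2: mask-off/keep ⇒ 0x4b
lane  3: mask-off/keep ⇒ 0x18
lane  4: xor(0x25,0x31) ⇒ 0x14
lane  5: mask-off/keep ⇒ 0xc9
lane  6: xor(0x0b,0xac) ⇒ 0xa7
lane  7: tail/keep ⇒ 0x78
lane  8: tail/keep ⇒ 0x37
lane  9: tail/keep ⇒ 0x05
lane 10: tail/keep ⇒ 0x2d
lane 11: tail/keep ⇒ 0x7f
lane 12: tail/keep ⇒ 0x9a
lane 13: tail/keep ⇒ 0x43
lane 14: tail/keep ⇒ 0xc9
lane 15: tail/keep ⇒ 0xb1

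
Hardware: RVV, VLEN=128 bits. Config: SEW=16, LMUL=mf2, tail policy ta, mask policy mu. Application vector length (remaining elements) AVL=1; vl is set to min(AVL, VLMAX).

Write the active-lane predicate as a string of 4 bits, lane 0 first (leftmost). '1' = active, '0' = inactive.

VLMAX = VLEN×LMUL/SEW = 128×1/2/16 = 4
vl ← min(1, 4) = 1
bits (lane 0 leftmost): 1000

predicate = 1000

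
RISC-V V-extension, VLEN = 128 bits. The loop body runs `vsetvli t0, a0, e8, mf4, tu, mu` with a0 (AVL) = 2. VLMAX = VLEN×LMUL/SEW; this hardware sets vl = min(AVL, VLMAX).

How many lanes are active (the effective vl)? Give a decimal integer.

VLMAX = (128 × 1/4) / 8 = 4 lanes
vl = min(AVL, VLMAX) = min(2, 4) = 2

vl = 2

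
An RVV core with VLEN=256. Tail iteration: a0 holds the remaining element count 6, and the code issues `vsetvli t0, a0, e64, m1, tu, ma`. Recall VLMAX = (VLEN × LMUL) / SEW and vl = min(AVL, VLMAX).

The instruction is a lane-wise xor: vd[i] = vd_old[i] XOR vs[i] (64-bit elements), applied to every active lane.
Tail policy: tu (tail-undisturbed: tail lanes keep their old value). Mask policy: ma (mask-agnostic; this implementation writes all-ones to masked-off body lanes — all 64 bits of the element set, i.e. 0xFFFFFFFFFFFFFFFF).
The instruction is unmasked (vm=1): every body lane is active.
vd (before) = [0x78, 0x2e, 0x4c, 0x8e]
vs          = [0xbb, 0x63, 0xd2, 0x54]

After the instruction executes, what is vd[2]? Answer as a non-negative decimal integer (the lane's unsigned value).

lanes per group: 256·1/64 = 4
vl ← min(6, 4) = 4
[0] xor(0x78,0xbb) = 0xc3
[1] xor(0x2e,0x63) = 0x4d
[2] xor(0x4c,0xd2) = 0x9e
[3] xor(0x8e,0x54) = 0xda

vd[2] = 158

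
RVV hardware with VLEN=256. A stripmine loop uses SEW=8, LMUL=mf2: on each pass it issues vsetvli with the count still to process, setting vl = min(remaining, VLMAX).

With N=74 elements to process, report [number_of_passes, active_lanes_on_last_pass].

lanes per group: 256·1/2/8 = 16
iterations = ceil(74/16) = 5; final-pass vl = 10

[iterations, last_vl] = [5, 10]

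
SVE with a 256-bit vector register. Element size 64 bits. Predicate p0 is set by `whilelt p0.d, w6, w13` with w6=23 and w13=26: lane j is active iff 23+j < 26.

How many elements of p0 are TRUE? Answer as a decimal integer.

vl = 3

lane count: 256 div 64 = 4
p0[j] = (23+j < 26); true for j=0..2 → 3 lanes set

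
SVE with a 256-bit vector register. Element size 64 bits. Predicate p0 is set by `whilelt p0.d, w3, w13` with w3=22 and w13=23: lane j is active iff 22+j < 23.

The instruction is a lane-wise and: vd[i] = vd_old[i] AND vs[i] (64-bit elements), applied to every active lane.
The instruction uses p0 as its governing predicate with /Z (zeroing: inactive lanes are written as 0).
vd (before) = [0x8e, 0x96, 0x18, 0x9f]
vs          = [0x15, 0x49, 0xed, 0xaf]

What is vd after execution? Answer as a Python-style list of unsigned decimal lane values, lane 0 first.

vd = [4, 0, 0, 0]

256-bit reg / 64-bit elem → 4 lanes
p0[j] = (22+j < 23); true for j=0..0 → 1 lanes set
lane  0: and(0x8e,0x15) ⇒ 0x04
lane  1: tail/zero ⇒ 0x00
lane  2: tail/zero ⇒ 0x00
lane  3: tail/zero ⇒ 0x00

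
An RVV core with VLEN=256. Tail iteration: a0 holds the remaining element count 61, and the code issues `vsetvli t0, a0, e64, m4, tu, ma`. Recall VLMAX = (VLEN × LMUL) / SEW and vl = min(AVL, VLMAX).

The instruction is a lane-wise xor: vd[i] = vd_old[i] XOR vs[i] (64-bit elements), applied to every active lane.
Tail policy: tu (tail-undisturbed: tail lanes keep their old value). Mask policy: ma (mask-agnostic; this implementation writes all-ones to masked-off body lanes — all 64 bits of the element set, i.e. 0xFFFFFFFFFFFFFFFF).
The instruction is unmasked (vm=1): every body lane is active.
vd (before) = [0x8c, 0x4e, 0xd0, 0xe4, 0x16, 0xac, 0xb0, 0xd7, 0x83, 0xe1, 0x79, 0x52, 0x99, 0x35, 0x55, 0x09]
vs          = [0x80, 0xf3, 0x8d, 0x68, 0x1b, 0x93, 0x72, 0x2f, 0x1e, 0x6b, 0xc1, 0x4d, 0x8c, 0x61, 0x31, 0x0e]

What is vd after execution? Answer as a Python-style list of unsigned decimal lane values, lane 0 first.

vd = [12, 189, 93, 140, 13, 63, 194, 248, 157, 138, 184, 31, 21, 84, 100, 7]

lanes per group: 256·4/64 = 16
vl = min(AVL, VLMAX) = min(61, 16) = 16
vd[0] xor(0x8c,0x80) -> 0x0c
vd[1] xor(0x4e,0xf3) -> 0xbd
vd[2] xor(0xd0,0x8d) -> 0x5d
vd[3] xor(0xe4,0x68) -> 0x8c
vd[4] xor(0x16,0x1b) -> 0x0d
vd[5] xor(0xac,0x93) -> 0x3f
vd[6] xor(0xb0,0x72) -> 0xc2
vd[7] xor(0xd7,0x2f) -> 0xf8
vd[8] xor(0x83,0x1e) -> 0x9d
vd[9] xor(0xe1,0x6b) -> 0x8a
vd[10] xor(0x79,0xc1) -> 0xb8
vd[11] xor(0x52,0x4d) -> 0x1f
vd[12] xor(0x99,0x8c) -> 0x15
vd[13] xor(0x35,0x61) -> 0x54
vd[14] xor(0x55,0x31) -> 0x64
vd[15] xor(0x09,0x0e) -> 0x07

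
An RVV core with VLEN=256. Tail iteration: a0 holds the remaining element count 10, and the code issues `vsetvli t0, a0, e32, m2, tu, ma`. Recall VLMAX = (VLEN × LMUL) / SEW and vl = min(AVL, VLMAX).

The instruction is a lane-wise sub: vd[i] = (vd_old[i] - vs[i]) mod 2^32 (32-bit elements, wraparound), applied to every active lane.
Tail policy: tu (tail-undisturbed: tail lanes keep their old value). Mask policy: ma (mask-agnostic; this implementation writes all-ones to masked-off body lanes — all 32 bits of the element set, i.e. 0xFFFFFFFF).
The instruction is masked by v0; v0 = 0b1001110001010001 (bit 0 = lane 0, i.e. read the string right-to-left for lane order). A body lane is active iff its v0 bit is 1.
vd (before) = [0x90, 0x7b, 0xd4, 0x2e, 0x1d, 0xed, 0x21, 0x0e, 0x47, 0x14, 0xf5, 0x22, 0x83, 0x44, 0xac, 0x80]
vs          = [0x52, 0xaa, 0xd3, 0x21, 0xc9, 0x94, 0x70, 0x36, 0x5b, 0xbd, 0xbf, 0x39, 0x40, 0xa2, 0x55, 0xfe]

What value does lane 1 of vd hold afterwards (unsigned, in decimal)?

lanes per group: 256·2/32 = 16
vl = min(AVL, VLMAX) = min(10, 16) = 10
  i=0: sub(0x90,0x52) → 62
  i=1: mask-off/ones → 4294967295
  i=2: mask-off/ones → 4294967295
  i=3: mask-off/ones → 4294967295
  i=4: sub(0x1d,0xc9) → 4294967124
  i=5: mask-off/ones → 4294967295
  i=6: sub(0x21,0x70) → 4294967217
  i=7: mask-off/ones → 4294967295
  i=8: mask-off/ones → 4294967295
  i=9: mask-off/ones → 4294967295
  i=10: tail/keep → 245
  i=11: tail/keep → 34
  i=12: tail/keep → 131
  i=13: tail/keep → 68
  i=14: tail/keep → 172
  i=15: tail/keep → 128

vd[1] = 4294967295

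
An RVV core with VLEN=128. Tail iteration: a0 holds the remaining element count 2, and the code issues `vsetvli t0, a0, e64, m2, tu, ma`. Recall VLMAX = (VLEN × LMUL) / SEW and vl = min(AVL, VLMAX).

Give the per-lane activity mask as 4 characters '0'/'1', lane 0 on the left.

predicate = 1100

VLMAX = VLEN×LMUL/SEW = 128×2/64 = 4
vl ← min(2, 4) = 2
bits (lane 0 leftmost): 1100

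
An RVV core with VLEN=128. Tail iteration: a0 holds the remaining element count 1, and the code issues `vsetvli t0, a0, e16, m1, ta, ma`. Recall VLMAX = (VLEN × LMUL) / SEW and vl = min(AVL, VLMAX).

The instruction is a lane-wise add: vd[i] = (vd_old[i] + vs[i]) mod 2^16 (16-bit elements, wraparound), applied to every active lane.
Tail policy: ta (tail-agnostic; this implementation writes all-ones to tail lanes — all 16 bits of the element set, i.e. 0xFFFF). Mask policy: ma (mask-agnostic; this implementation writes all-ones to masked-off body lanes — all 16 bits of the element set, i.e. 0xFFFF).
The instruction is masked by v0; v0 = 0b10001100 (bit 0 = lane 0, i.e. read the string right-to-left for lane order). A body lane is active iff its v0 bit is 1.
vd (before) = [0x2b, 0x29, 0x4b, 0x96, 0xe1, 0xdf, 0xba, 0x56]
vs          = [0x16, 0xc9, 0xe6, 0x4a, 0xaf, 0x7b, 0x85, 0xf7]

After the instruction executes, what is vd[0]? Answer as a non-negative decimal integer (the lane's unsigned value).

vd[0] = 65535

VLMAX = (128 × 1) / 16 = 8 lanes
vl = min(AVL, VLMAX) = min(1, 8) = 1
  i=0: mask-off/ones → 65535
  i=1: tail/ones → 65535
  i=2: tail/ones → 65535
  i=3: tail/ones → 65535
  i=4: tail/ones → 65535
  i=5: tail/ones → 65535
  i=6: tail/ones → 65535
  i=7: tail/ones → 65535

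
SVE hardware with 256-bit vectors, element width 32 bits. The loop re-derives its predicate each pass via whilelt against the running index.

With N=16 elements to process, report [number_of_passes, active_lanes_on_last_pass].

[iterations, last_vl] = [2, 8]

lane count: 256 div 32 = 8
iterations = ceil(16/8) = 2; final-pass vl = 8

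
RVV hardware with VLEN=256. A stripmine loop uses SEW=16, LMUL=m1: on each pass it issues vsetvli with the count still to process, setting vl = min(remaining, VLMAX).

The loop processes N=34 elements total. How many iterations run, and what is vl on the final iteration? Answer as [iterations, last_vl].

[iterations, last_vl] = [3, 2]

VLMAX = VLEN×LMUL/SEW = 256×1/16 = 16
N=34: ⌈34/16⌉ = 3 iters; last vl = 34 − 2×16 = 2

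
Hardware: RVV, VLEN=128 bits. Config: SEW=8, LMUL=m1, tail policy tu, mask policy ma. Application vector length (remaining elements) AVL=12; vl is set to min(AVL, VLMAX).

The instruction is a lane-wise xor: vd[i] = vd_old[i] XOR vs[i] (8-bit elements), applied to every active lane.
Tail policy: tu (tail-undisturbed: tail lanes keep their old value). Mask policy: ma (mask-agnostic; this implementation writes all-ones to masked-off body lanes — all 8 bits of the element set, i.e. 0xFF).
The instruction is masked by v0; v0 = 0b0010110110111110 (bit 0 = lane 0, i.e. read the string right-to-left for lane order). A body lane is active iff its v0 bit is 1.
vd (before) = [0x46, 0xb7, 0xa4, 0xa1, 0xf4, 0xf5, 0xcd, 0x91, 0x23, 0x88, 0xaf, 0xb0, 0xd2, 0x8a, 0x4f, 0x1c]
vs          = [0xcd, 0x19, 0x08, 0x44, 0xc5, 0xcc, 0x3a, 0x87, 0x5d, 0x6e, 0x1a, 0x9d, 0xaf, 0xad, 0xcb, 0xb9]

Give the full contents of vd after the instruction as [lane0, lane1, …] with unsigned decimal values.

VLMAX = (128 × 1) / 8 = 16 lanes
vl = min(AVL, VLMAX) = min(12, 16) = 12
  i=0: mask-off/ones → 255
  i=1: xor(0xb7,0x19) → 174
  i=2: xor(0xa4,0x08) → 172
  i=3: xor(0xa1,0x44) → 229
  i=4: xor(0xf4,0xc5) → 49
  i=5: xor(0xf5,0xcc) → 57
  i=6: mask-off/ones → 255
  i=7: xor(0x91,0x87) → 22
  i=8: xor(0x23,0x5d) → 126
  i=9: mask-off/ones → 255
  i=10: xor(0xaf,0x1a) → 181
  i=11: xor(0xb0,0x9d) → 45
  i=12: tail/keep → 210
  i=13: tail/keep → 138
  i=14: tail/keep → 79
  i=15: tail/keep → 28

vd = [255, 174, 172, 229, 49, 57, 255, 22, 126, 255, 181, 45, 210, 138, 79, 28]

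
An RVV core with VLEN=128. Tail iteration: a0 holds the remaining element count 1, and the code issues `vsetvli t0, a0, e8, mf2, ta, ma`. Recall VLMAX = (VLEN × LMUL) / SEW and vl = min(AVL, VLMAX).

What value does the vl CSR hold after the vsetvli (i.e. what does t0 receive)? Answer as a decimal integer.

vl = 1

VLMAX = VLEN×LMUL/SEW = 128×1/2/8 = 8
vl = min(AVL, VLMAX) = min(1, 8) = 1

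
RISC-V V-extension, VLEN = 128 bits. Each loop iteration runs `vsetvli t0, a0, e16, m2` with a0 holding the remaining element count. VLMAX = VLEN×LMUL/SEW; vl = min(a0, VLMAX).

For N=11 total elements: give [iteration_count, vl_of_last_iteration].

[iterations, last_vl] = [1, 11]

VLMAX = VLEN×LMUL/SEW = 128×2/16 = 16
11 elements at 16/iter → 1 passes, remainder 11 on the last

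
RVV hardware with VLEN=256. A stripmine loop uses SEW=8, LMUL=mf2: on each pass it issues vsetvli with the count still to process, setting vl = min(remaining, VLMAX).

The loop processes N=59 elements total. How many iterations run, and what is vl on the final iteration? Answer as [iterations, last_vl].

[iterations, last_vl] = [4, 11]

VLMAX = (256 × 1/2) / 8 = 16 lanes
59 elements at 16/iter → 4 passes, remainder 11 on the last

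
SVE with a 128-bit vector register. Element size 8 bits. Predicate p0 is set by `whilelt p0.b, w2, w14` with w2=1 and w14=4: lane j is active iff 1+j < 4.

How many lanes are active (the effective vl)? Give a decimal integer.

128-bit reg / 8-bit elem → 16 lanes
p0[j] = (1+j < 4); true for j=0..2 → 3 lanes set

vl = 3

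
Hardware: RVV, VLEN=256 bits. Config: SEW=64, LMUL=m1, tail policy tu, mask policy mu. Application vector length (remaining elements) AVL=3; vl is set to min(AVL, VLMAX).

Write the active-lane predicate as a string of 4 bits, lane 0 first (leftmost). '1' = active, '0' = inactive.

VLMAX = (256 × 1) / 64 = 4 lanes
vl ← min(3, 4) = 3
bits (lane 0 leftmost): 1110

predicate = 1110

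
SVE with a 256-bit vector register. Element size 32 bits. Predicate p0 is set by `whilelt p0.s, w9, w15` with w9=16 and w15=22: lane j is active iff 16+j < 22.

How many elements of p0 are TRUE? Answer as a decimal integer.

vl = 6

register lanes = 256/32 = 8
p0[j] = (16+j < 22); true for j=0..5 → 6 lanes set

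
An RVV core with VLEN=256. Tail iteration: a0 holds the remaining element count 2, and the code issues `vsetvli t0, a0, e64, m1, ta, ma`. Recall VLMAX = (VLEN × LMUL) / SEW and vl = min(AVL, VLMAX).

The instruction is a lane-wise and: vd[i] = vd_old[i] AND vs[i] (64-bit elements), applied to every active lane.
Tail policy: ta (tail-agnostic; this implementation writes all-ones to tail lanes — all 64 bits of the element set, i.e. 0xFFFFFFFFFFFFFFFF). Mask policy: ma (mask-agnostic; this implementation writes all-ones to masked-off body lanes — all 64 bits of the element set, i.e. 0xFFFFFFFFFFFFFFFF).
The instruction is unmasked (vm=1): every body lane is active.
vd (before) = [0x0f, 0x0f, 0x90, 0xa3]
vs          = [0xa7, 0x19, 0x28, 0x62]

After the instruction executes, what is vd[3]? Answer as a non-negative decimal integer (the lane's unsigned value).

vd[3] = 18446744073709551615

VLMAX = (256 × 1) / 64 = 4 lanes
AVL=2 ≤ VLMAX=4, so vl = 2
  i=0: and(0x0f,0xa7) → 7
  i=1: and(0x0f,0x19) → 9
  i=2: tail/ones → 18446744073709551615
  i=3: tail/ones → 18446744073709551615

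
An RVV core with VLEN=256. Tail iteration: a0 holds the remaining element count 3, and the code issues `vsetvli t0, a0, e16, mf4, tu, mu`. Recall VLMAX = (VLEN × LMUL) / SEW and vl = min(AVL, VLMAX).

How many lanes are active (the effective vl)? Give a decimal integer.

VLMAX = (256 × 1/4) / 16 = 4 lanes
vl = min(AVL, VLMAX) = min(3, 4) = 3

vl = 3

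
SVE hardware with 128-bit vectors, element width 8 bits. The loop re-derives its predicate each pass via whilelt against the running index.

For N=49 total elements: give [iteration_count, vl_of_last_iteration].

lane count: 128 div 8 = 16
49 elements at 16/iter → 4 passes, remainder 1 on the last

[iterations, last_vl] = [4, 1]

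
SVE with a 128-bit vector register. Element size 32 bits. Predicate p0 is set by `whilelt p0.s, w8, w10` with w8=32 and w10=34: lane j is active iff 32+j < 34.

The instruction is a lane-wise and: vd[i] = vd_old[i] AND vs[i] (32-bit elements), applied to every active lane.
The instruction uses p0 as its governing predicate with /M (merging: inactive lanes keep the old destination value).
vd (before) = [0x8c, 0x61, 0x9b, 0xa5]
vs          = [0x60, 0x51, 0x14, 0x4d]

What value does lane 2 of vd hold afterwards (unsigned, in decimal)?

register lanes = 128/32 = 4
p0[j] = (32+j < 34); true for j=0..1 → 2 lanes set
vd[0] and(0x8c,0x60) -> 0x00
vd[1] and(0x61,0x51) -> 0x41
vd[2] tail/keep -> 0x9b
vd[3] tail/keep -> 0xa5

vd[2] = 155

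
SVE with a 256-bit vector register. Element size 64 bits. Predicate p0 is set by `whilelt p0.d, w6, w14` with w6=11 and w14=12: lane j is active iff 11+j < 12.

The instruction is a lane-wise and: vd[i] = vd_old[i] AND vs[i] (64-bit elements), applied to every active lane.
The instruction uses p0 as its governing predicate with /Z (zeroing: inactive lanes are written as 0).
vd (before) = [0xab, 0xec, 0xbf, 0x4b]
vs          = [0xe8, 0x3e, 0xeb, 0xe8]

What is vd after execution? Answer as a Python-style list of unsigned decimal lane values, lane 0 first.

register lanes = 256/64 = 4
active while 11+j < 12, i.e. j ∈ [0,1) capped at 4 ⇒ 1
lane  0: and(0xab,0xe8) ⇒ 0xa8
lane  1: tail/zero ⇒ 0x00
lane  2: tail/zero ⇒ 0x00
lane  3: tail/zero ⇒ 0x00

vd = [168, 0, 0, 0]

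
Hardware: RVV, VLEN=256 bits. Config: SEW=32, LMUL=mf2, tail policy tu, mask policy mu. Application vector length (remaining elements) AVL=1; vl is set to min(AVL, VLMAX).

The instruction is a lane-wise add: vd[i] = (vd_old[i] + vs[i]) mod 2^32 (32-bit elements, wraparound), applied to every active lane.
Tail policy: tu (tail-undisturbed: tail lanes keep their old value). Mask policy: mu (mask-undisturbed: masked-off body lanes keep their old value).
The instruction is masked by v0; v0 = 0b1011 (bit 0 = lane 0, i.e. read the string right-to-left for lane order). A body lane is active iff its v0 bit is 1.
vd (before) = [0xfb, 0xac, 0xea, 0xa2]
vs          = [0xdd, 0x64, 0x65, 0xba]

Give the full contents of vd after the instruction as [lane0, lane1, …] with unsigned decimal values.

lanes per group: 256·1/2/32 = 4
vl = min(AVL, VLMAX) = min(1, 4) = 1
lane  0: add(0xfb,0xdd) ⇒ 0x1d8
lane  1: tail/keep ⇒ 0xac
lane  2: tail/keep ⇒ 0xea
lane  3: tail/keep ⇒ 0xa2

vd = [472, 172, 234, 162]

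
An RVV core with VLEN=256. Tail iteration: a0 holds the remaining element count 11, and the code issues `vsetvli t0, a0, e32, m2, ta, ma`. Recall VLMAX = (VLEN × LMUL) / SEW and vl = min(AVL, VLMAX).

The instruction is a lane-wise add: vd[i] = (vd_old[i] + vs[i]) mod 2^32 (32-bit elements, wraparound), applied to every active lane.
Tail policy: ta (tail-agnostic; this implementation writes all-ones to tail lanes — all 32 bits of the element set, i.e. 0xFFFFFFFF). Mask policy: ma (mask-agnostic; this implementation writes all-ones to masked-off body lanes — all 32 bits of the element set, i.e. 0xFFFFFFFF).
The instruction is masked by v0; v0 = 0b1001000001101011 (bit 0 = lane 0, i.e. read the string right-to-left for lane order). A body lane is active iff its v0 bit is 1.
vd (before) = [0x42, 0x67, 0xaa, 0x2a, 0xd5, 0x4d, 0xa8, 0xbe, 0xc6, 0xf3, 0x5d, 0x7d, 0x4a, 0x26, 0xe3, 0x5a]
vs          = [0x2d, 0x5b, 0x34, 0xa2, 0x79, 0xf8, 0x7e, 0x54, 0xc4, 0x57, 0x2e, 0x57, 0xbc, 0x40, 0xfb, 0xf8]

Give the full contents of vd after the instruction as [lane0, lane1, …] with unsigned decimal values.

vd = [111, 194, 4294967295, 204, 4294967295, 325, 294, 4294967295, 4294967295, 4294967295, 4294967295, 4294967295, 4294967295, 4294967295, 4294967295, 4294967295]

VLMAX = (256 × 2) / 32 = 16 lanes
vl ← min(11, 16) = 11
  i=0: add(0x42,0x2d) → 111
  i=1: add(0x67,0x5b) → 194
  i=2: mask-off/ones → 4294967295
  i=3: add(0x2a,0xa2) → 204
  i=4: mask-off/ones → 4294967295
  i=5: add(0x4d,0xf8) → 325
  i=6: add(0xa8,0x7e) → 294
  i=7: mask-off/ones → 4294967295
  i=8: mask-off/ones → 4294967295
  i=9: mask-off/ones → 4294967295
  i=10: mask-off/ones → 4294967295
  i=11: tail/ones → 4294967295
  i=12: tail/ones → 4294967295
  i=13: tail/ones → 4294967295
  i=14: tail/ones → 4294967295
  i=15: tail/ones → 4294967295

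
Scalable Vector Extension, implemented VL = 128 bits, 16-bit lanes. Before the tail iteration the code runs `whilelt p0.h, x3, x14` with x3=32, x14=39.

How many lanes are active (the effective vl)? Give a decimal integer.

register lanes = 128/16 = 8
active while 32+j < 39, i.e. j ∈ [0,7) capped at 8 ⇒ 7

vl = 7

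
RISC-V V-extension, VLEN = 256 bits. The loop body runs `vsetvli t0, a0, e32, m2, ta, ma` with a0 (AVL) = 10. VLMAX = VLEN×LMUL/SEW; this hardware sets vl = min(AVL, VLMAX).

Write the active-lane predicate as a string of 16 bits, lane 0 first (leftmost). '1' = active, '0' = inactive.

lanes per group: 256·2/32 = 16
vl ← min(10, 16) = 10
bits (lane 0 leftmost): 1111111111000000

predicate = 1111111111000000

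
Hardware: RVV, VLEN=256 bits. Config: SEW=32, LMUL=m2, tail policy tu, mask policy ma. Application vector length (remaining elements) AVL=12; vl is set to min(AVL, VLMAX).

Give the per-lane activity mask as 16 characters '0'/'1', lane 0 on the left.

VLMAX = (256 × 2) / 32 = 16 lanes
AVL=12 ≤ VLMAX=16, so vl = 12
bits (lane 0 leftmost): 1111111111110000

predicate = 1111111111110000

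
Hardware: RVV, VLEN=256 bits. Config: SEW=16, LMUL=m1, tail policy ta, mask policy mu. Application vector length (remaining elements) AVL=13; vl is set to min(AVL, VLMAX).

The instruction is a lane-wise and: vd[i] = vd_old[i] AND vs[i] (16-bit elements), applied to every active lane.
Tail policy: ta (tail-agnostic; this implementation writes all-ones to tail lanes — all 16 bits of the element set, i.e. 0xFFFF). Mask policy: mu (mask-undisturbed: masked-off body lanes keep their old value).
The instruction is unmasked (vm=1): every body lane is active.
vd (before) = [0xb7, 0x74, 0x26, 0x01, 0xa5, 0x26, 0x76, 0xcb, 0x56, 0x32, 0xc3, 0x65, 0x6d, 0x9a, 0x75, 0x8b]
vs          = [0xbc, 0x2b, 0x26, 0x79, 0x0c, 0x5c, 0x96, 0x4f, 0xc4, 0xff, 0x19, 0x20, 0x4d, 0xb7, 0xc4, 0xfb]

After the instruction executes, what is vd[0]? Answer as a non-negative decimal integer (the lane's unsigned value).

VLMAX = VLEN×LMUL/SEW = 256×1/16 = 16
AVL=13 ≤ VLMAX=16, so vl = 13
vd[0] and(0xb7,0xbc) -> 0xb4
vd[1] and(0x74,0x2b) -> 0x20
vd[2] and(0x26,0x26) -> 0x26
vd[3] and(0x01,0x79) -> 0x01
vd[4] and(0xa5,0x0c) -> 0x04
vd[5] and(0x26,0x5c) -> 0x04
vd[6] and(0x76,0x96) -> 0x16
vd[7] and(0xcb,0x4f) -> 0x4b
vd[8] and(0x56,0xc4) -> 0x44
vd[9] and(0x32,0xff) -> 0x32
vd[10] and(0xc3,0x19) -> 0x01
vd[11] and(0x65,0x20) -> 0x20
vd[12] and(0x6d,0x4d) -> 0x4d
vd[13] tail/ones -> 0xffff
vd[14] tail/ones -> 0xffff
vd[15] tail/ones -> 0xffff

vd[0] = 180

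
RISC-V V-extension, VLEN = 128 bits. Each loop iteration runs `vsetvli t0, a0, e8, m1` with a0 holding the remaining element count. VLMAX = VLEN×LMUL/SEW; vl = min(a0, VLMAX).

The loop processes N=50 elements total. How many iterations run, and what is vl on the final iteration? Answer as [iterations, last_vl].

[iterations, last_vl] = [4, 2]

VLMAX = (128 × 1) / 8 = 16 lanes
iterations = ceil(50/16) = 4; final-pass vl = 2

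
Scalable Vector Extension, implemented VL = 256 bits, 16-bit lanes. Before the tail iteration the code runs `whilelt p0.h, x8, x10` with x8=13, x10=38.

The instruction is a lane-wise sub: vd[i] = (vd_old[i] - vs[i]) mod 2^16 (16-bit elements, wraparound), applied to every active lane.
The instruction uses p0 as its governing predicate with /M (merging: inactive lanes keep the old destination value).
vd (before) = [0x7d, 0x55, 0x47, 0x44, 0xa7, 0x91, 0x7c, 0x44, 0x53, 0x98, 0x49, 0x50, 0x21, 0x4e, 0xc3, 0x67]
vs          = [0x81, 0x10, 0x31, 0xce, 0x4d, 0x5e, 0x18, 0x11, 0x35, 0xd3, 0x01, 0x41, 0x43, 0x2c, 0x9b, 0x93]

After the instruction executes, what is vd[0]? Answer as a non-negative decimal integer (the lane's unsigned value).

256-bit reg / 16-bit elem → 16 lanes
whilelt: lane j active iff 13+j < 38 → j < 25 → 16 active
  i=0: sub(0x7d,0x81) → 65532
  i=1: sub(0x55,0x10) → 69
  i=2: sub(0x47,0x31) → 22
  i=3: sub(0x44,0xce) → 65398
  i=4: sub(0xa7,0x4d) → 90
  i=5: sub(0x91,0x5e) → 51
  i=6: sub(0x7c,0x18) → 100
  i=7: sub(0x44,0x11) → 51
  i=8: sub(0x53,0x35) → 30
  i=9: sub(0x98,0xd3) → 65477
  i=10: sub(0x49,0x01) → 72
  i=11: sub(0x50,0x41) → 15
  i=12: sub(0x21,0x43) → 65502
  i=13: sub(0x4e,0x2c) → 34
  i=14: sub(0xc3,0x9b) → 40
  i=15: sub(0x67,0x93) → 65492

vd[0] = 65532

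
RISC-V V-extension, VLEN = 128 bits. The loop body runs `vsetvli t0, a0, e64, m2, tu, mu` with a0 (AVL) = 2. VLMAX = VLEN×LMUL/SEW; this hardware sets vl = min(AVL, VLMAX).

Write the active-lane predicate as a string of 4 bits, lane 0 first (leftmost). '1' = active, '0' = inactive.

predicate = 1100

VLMAX = VLEN×LMUL/SEW = 128×2/64 = 4
vl ← min(2, 4) = 2
bits (lane 0 leftmost): 1100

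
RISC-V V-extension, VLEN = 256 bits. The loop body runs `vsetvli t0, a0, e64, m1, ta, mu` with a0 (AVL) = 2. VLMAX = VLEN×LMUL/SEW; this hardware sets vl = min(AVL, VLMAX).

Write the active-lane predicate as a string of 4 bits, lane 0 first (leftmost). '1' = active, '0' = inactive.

predicate = 1100

VLMAX = VLEN×LMUL/SEW = 256×1/64 = 4
AVL=2 ≤ VLMAX=4, so vl = 2
bits (lane 0 leftmost): 1100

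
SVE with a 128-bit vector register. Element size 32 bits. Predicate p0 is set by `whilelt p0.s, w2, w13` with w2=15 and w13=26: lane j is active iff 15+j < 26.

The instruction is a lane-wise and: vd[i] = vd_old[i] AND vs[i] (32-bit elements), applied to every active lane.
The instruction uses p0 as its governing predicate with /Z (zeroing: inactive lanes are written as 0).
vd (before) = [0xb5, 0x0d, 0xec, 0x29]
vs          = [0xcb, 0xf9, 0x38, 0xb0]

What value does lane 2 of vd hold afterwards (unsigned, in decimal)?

vd[2] = 40

register lanes = 128/32 = 4
whilelt: lane j active iff 15+j < 26 → j < 11 → 4 active
[0] and(0xb5,0xcb) = 0x81
[1] and(0x0d,0xf9) = 0x09
[2] and(0xec,0x38) = 0x28
[3] and(0x29,0xb0) = 0x20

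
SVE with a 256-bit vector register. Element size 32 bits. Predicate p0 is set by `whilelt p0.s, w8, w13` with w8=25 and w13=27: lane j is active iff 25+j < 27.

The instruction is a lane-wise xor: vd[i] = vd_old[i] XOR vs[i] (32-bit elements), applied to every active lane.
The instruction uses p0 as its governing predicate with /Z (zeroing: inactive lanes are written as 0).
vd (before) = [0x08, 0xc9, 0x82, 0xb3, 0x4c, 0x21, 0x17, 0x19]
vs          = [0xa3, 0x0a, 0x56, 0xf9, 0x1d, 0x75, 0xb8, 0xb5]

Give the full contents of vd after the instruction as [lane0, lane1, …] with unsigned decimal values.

256-bit reg / 32-bit elem → 8 lanes
p0[j] = (25+j < 27); true for j=0..1 → 2 lanes set
lane  0: xor(0x08,0xa3) ⇒ 0xab
lane  1: xor(0xc9,0x0a) ⇒ 0xc3
lane  2: tail/zero ⇒ 0x00
lane  3: tail/zero ⇒ 0x00
lane  4: tail/zero ⇒ 0x00
lane  5: tail/zero ⇒ 0x00
lane  6: tail/zero ⇒ 0x00
lane  7: tail/zero ⇒ 0x00

vd = [171, 195, 0, 0, 0, 0, 0, 0]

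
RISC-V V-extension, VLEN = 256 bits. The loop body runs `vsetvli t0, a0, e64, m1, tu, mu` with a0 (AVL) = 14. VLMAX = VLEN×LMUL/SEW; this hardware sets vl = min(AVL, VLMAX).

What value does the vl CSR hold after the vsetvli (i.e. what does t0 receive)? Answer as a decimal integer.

vl = 4

lanes per group: 256·1/64 = 4
AVL=14 > VLMAX=4, so vl = 4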